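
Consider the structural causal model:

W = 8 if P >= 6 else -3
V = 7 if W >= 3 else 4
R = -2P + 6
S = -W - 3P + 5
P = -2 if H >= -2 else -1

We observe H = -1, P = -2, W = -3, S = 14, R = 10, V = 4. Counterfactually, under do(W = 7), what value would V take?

The intervention breaks the incoming arrows to W: W = 8 if P >= 6 else -3 no longer applies, and W = 7.
V = 7 if W >= 3 else 4  [with W=7]  = 7

7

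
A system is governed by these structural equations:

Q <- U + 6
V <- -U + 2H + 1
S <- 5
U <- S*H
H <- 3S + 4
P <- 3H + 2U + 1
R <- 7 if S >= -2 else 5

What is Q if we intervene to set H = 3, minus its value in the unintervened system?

-80

Under do(H=3), the mechanism H <- 3S + 4 is discarded; H is fixed at 3.
U = S*H  [with S=5, H=3]  = 15
Q = U + 6  [with U=15]  = 21
Without intervention: H = 3S + 4  [with S=5]  = 19; U = S*H  [with S=5, H=19]  = 95; Q = U + 6  [with U=95]  = 101.
Change = 21 − 101 = -80.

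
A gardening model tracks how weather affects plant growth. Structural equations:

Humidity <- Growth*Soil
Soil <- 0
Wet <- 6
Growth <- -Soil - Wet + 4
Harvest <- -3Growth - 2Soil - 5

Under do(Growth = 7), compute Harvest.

do(Growth=7) replaces the equation Growth <- -Soil - Wet + 4 with the constant Growth = 7.
Harvest = -3Growth - 2Soil - 5  [with Growth=7, Soil=0]  = -26

-26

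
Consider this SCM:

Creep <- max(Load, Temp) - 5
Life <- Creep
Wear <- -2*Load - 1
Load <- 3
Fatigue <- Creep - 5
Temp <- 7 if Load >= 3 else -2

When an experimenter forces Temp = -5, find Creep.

The intervention breaks the incoming arrows to Temp: Temp <- 7 if Load >= 3 else -2 no longer applies, and Temp = -5.
Creep = max(Load, Temp) - 5  [with Load=3, Temp=-5]  = -2

-2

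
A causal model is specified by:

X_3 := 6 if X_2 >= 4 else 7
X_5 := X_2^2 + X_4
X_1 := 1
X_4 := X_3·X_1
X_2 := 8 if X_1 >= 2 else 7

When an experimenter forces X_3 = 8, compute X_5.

do(X_3=8) replaces the equation X_3 := 6 if X_2 >= 4 else 7 with the constant X_3 = 8.
X_2 = 8 if X_1 >= 2 else 7  [with X_1=1]  = 7
X_4 = X_3·X_1  [with X_3=8, X_1=1]  = 8
X_5 = X_2^2 + X_4  [with X_2=7, X_4=8]  = 57

57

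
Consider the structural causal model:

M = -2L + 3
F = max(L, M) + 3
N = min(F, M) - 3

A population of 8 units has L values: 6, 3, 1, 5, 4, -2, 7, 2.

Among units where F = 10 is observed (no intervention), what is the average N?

Observing F=10 restricts to units where F's equation naturally yields 10: L ∈ {-2, 7}. In that subpopulation N = 4, -14, mean -5.

-5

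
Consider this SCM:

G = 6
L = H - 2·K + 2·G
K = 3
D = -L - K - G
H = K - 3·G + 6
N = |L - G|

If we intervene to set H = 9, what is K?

3

Under do(H=9), the mechanism H = K - 3·G + 6 is discarded; H is fixed at 9.
Since K is not a descendant of the intervened variable, it is unaffected.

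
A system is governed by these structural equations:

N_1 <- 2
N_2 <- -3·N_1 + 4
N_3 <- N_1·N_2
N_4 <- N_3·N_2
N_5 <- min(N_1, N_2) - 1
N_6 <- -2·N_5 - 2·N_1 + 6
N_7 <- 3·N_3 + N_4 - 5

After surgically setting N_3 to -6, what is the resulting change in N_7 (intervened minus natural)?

-2

The intervention breaks the incoming arrows to N_3: N_3 <- N_1·N_2 no longer applies, and N_3 = -6.
N_2 = -3·N_1 + 4  [with N_1=2]  = -2
N_4 = N_3·N_2  [with N_3=-6, N_2=-2]  = 12
N_7 = 3·N_3 + N_4 - 5  [with N_3=-6, N_4=12]  = -11
Without intervention: N_2 = -3·N_1 + 4  [with N_1=2]  = -2; N_3 = N_1·N_2  [with N_1=2, N_2=-2]  = -4; N_4 = N_3·N_2  [with N_3=-4, N_2=-2]  = 8; N_7 = 3·N_3 + N_4 - 5  [with N_3=-4, N_4=8]  = -9.
Change = -11 − (-9) = -2.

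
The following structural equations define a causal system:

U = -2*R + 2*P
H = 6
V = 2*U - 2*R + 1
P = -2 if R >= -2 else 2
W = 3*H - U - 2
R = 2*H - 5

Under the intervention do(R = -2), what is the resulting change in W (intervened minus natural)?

-18

Under do(R=-2), the mechanism R = 2*H - 5 is discarded; R is fixed at -2.
P = -2 if R >= -2 else 2  [with R=-2]  = -2
U = -2*R + 2*P  [with R=-2, P=-2]  = 0
W = 3*H - U - 2  [with H=6, U=0]  = 16
Without intervention: R = 2*H - 5  [with H=6]  = 7; P = -2 if R >= -2 else 2  [with R=7]  = -2; U = -2*R + 2*P  [with R=7, P=-2]  = -18; W = 3*H - U - 2  [with H=6, U=-18]  = 34.
Change = 16 − 34 = -18.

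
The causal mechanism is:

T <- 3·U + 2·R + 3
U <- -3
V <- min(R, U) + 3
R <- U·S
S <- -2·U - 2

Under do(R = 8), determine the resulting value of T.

do(R=8) replaces the equation R <- U·S with the constant R = 8.
T = 3·U + 2·R + 3  [with U=-3, R=8]  = 10

10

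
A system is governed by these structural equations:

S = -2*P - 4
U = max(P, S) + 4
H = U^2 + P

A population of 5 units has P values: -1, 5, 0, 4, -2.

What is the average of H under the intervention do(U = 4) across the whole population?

Under do(U=4), U's equation is replaced by U=4 for every unit. Per-unit H: 15, 21, 16, 20, 14. Mean = 17.2.

17.2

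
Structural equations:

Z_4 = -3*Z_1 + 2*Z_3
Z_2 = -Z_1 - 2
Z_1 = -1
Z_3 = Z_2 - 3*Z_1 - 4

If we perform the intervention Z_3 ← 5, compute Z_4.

13

The intervention breaks the incoming arrows to Z_3: Z_3 = Z_2 - 3*Z_1 - 4 no longer applies, and Z_3 = 5.
Z_4 = -3*Z_1 + 2*Z_3  [with Z_1=-1, Z_3=5]  = 13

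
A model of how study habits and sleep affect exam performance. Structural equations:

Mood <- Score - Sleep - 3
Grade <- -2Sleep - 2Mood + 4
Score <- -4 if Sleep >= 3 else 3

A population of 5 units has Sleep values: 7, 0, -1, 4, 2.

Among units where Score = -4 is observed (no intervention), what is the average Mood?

-12.5

E[Mood|Score=-4] averages over only the 2 units with Score=-4 (Sleep = 7, 4): Mood = -14, -11, mean -12.5.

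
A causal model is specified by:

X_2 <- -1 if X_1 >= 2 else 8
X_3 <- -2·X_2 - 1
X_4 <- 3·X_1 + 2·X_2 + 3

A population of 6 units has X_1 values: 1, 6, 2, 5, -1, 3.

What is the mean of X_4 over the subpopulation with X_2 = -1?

13

Conditioning on X_2=-1 selects the 4 unit(s) with X_1 ∈ {6, 2, 5, 3}. Their X_4 values: 19, 7, 16, 10. Mean = 13.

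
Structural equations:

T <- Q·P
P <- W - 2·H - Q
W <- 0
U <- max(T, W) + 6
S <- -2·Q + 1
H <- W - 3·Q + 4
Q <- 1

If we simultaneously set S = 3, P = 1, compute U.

Under do(S = 3, P = 1), each intervened variable's structural equation is replaced by its fixed value.
T = Q·P  [with Q=1, P=1]  = 1
U = max(T, W) + 6  [with T=1, W=0]  = 7

7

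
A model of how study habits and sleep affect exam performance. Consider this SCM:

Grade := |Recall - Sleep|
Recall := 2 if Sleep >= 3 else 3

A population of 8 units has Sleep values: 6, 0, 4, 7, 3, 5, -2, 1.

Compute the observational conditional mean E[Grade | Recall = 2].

3

Conditioning on Recall=2 selects the 5 unit(s) with Sleep ∈ {6, 4, 7, 3, 5}. Their Grade values: 4, 2, 5, 1, 3. Mean = 3.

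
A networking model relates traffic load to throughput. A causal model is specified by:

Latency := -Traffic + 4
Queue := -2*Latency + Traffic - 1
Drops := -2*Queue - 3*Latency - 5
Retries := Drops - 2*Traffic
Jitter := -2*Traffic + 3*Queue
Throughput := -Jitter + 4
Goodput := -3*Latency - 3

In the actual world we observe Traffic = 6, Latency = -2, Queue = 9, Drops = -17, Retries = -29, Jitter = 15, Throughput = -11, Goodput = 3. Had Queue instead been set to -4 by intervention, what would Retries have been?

do(Queue=-4) replaces the equation Queue := -2*Latency + Traffic - 1 with the constant Queue = -4.
Latency = -Traffic + 4  [with Traffic=6]  = -2
Drops = -2*Queue - 3*Latency - 5  [with Queue=-4, Latency=-2]  = 9
Retries = Drops - 2*Traffic  [with Drops=9, Traffic=6]  = -3

-3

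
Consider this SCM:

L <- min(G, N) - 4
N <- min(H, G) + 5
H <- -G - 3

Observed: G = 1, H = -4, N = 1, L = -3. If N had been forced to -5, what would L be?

The intervention breaks the incoming arrows to N: N <- min(H, G) + 5 no longer applies, and N = -5.
L = min(G, N) - 4  [with G=1, N=-5]  = -9

-9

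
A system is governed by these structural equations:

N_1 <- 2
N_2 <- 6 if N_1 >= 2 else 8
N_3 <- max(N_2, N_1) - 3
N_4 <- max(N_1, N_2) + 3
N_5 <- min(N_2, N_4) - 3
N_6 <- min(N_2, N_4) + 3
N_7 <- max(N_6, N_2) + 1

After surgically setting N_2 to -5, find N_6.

Under do(N_2=-5), the mechanism N_2 <- 6 if N_1 >= 2 else 8 is discarded; N_2 is fixed at -5.
N_4 = max(N_1, N_2) + 3  [with N_1=2, N_2=-5]  = 5
N_6 = min(N_2, N_4) + 3  [with N_2=-5, N_4=5]  = -2

-2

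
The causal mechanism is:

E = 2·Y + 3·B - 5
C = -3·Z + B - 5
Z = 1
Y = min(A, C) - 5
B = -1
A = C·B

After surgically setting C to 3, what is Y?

-8

do(C=3) replaces the equation C = -3·Z + B - 5 with the constant C = 3.
A = C·B  [with C=3, B=-1]  = -3
Y = min(A, C) - 5  [with A=-3, C=3]  = -8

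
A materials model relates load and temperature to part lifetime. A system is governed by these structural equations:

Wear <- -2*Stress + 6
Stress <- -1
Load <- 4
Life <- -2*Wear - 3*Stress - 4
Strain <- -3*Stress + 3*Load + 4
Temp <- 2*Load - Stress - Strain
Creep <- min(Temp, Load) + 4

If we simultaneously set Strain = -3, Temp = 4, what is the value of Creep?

Setting Strain = -3, Temp = 4 by intervention discards those variables' equations.
Creep = min(Temp, Load) + 4  [with Temp=4, Load=4]  = 8

8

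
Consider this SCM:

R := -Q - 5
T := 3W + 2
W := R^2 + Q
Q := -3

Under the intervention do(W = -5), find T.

-13

The intervention breaks the incoming arrows to W: W := R^2 + Q no longer applies, and W = -5.
T = 3W + 2  [with W=-5]  = -13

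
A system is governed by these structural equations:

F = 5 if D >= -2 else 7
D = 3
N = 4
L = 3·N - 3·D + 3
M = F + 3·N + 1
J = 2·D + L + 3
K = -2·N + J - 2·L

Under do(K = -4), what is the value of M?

18

Under do(K=-4), the mechanism K = -2·N + J - 2·L is discarded; K is fixed at -4.
Since M is not a descendant of the intervened variable, it is unaffected.
F = 5 if D >= -2 else 7  [with D=3]  = 5
M = F + 3·N + 1  [with F=5, N=4]  = 18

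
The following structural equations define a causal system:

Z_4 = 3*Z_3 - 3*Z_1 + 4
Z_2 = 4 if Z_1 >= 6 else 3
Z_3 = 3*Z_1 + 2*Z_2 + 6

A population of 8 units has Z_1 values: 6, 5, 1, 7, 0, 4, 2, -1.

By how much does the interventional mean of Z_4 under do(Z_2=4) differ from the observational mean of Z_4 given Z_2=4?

Every unit gets Z_2=4 under the intervention. Z_4 values become 82, 76, 52, 88, 46, 70, 58, 40; E[Z_4|do(Z_2=4)] = 64.
Observing Z_2=4 restricts to units where Z_2's equation naturally yields 4: Z_1 ∈ {6, 7}. In that subpopulation Z_4 = 82, 88, mean 85.
Difference = 64 − 85 = -21.

-21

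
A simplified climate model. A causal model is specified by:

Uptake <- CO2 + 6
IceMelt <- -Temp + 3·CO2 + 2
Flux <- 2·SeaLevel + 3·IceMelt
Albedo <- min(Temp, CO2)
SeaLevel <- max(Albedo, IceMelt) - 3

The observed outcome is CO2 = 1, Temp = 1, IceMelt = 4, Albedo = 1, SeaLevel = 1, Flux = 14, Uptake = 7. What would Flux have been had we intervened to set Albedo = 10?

Under do(Albedo=10), the mechanism Albedo <- min(Temp, CO2) is discarded; Albedo is fixed at 10.
IceMelt = -Temp + 3·CO2 + 2  [with Temp=1, CO2=1]  = 4
SeaLevel = max(Albedo, IceMelt) - 3  [with Albedo=10, IceMelt=4]  = 7
Flux = 2·SeaLevel + 3·IceMelt  [with SeaLevel=7, IceMelt=4]  = 26

26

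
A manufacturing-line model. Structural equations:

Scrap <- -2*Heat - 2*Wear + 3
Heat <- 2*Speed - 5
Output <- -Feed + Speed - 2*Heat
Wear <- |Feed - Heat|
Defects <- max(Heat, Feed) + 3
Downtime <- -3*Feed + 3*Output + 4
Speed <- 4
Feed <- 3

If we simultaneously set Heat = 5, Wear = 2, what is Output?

Under do(Heat = 5, Wear = 2), each intervened variable's structural equation is replaced by its fixed value.
Output = -Feed + Speed - 2*Heat  [with Feed=3, Speed=4, Heat=5]  = -9

-9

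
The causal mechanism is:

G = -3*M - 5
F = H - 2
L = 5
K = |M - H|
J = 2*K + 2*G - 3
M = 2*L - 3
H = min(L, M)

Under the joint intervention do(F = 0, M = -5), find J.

17

Setting F = 0, M = -5 by intervention discards those variables' equations.
H = min(L, M)  [with L=5, M=-5]  = -5
K = |M - H|  [with M=-5, H=-5]  = 0
G = -3*M - 5  [with M=-5]  = 10
J = 2*K + 2*G - 3  [with K=0, G=10]  = 17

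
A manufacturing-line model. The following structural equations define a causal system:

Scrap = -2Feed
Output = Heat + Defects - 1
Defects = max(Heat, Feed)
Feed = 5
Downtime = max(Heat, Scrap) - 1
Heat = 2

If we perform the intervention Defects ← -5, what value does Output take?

-4

do(Defects=-5) replaces the equation Defects = max(Heat, Feed) with the constant Defects = -5.
Output = Heat + Defects - 1  [with Heat=2, Defects=-5]  = -4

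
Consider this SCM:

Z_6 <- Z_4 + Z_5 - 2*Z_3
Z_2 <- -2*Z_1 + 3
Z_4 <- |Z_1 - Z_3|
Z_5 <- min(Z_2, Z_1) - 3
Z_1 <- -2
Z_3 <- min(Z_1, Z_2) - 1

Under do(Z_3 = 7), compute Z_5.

do(Z_3=7) replaces the equation Z_3 <- min(Z_1, Z_2) - 1 with the constant Z_3 = 7.
Z_5 is not downstream of the intervention, so its value is determined by the original equations.
Z_2 = -2*Z_1 + 3  [with Z_1=-2]  = 7
Z_5 = min(Z_2, Z_1) - 3  [with Z_2=7, Z_1=-2]  = -5

-5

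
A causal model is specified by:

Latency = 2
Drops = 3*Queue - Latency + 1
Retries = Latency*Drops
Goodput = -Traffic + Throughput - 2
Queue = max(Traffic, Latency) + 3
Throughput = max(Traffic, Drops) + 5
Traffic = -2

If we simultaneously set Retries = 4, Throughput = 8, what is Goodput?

Under do(Retries = 4, Throughput = 8), each intervened variable's structural equation is replaced by its fixed value.
Goodput = -Traffic + Throughput - 2  [with Traffic=-2, Throughput=8]  = 8

8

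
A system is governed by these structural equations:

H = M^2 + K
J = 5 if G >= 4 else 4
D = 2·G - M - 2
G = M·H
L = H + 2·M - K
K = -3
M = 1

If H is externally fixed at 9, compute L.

14

do(H=9) replaces the equation H = M^2 + K with the constant H = 9.
L = H + 2·M - K  [with H=9, M=1, K=-3]  = 14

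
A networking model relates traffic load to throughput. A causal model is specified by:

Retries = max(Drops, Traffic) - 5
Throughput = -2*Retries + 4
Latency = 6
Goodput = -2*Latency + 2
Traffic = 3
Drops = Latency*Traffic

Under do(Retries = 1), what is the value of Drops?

Under do(Retries=1), the mechanism Retries = max(Drops, Traffic) - 5 is discarded; Retries is fixed at 1.
Since Drops is not a descendant of the intervened variable, it is unaffected.
Drops = Latency*Traffic  [with Latency=6, Traffic=3]  = 18

18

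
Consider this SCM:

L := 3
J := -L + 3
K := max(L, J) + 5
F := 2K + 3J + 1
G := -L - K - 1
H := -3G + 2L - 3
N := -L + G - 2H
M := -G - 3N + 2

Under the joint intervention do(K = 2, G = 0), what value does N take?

Under do(K = 2, G = 0), each intervened variable's structural equation is replaced by its fixed value.
H = -3G + 2L - 3  [with G=0, L=3]  = 3
N = -L + G - 2H  [with L=3, G=0, H=3]  = -9

-9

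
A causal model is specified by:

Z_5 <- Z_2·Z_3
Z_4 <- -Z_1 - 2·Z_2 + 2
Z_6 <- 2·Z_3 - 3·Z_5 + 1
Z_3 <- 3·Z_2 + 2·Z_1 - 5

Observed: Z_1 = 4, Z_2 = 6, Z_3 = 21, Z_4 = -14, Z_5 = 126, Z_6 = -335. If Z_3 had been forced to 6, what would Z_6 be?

The intervention breaks the incoming arrows to Z_3: Z_3 <- 3·Z_2 + 2·Z_1 - 5 no longer applies, and Z_3 = 6.
Z_5 = Z_2·Z_3  [with Z_2=6, Z_3=6]  = 36
Z_6 = 2·Z_3 - 3·Z_5 + 1  [with Z_3=6, Z_5=36]  = -95

-95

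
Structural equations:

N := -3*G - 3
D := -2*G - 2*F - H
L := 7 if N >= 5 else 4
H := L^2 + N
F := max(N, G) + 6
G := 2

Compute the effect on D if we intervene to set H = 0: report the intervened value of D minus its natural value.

The intervention breaks the incoming arrows to H: H := L^2 + N no longer applies, and H = 0.
N = -3*G - 3  [with G=2]  = -9
F = max(N, G) + 6  [with N=-9, G=2]  = 8
D = -2*G - 2*F - H  [with G=2, F=8, H=0]  = -20
Without intervention: N = -3*G - 3  [with G=2]  = -9; F = max(N, G) + 6  [with N=-9, G=2]  = 8; L = 7 if N >= 5 else 4  [with N=-9]  = 4; H = L^2 + N  [with L=4, N=-9]  = 7; D = -2*G - 2*F - H  [with G=2, F=8, H=7]  = -27.
Change = -20 − (-27) = 7.

7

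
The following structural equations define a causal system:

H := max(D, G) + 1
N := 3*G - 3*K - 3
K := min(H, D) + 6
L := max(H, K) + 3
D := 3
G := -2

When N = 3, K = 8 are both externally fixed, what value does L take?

11

Setting N = 3, K = 8 by intervention discards those variables' equations.
H = max(D, G) + 1  [with D=3, G=-2]  = 4
L = max(H, K) + 3  [with H=4, K=8]  = 11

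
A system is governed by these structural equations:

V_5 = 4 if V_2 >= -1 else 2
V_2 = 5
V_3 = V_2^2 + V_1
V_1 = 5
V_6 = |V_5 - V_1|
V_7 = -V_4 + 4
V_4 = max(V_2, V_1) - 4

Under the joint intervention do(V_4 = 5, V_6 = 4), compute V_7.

Setting V_4 = 5, V_6 = 4 by intervention discards those variables' equations.
V_7 = -V_4 + 4  [with V_4=5]  = -1

-1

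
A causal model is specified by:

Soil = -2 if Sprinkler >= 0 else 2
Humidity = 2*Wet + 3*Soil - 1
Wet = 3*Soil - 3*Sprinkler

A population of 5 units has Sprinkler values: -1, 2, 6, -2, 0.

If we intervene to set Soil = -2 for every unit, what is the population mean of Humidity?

Under do(Soil=-2), Soil's equation is replaced by Soil=-2 for every unit. Per-unit Humidity: -13, -31, -55, -7, -19. Mean = -25.

-25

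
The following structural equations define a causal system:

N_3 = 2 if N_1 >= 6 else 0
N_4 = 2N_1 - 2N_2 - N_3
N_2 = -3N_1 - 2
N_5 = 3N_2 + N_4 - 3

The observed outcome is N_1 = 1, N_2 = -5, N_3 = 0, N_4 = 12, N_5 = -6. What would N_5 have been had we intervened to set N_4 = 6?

Intervening sets N_4 = 6 and removes its equation (N_4 = 2N_1 - 2N_2 - N_3).
N_2 = -3N_1 - 2  [with N_1=1]  = -5
N_5 = 3N_2 + N_4 - 3  [with N_2=-5, N_4=6]  = -12

-12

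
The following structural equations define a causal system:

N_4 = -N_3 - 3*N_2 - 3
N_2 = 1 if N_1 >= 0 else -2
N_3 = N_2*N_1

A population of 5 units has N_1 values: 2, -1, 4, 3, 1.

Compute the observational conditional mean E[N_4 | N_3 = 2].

-3.5

Observing N_3=2 restricts to units where N_3's equation naturally yields 2: N_1 ∈ {2, -1}. In that subpopulation N_4 = -8, 1, mean -3.5.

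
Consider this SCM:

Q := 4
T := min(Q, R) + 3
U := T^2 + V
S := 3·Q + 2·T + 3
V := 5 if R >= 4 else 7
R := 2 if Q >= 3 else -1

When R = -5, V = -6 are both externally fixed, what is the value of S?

11

Setting R = -5, V = -6 by intervention discards those variables' equations.
T = min(Q, R) + 3  [with Q=4, R=-5]  = -2
S = 3·Q + 2·T + 3  [with Q=4, T=-2]  = 11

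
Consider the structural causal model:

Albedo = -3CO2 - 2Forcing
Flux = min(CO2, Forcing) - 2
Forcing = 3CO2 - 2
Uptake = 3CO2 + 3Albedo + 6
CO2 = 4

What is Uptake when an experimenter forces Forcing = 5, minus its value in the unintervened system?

do(Forcing=5) replaces the equation Forcing = 3CO2 - 2 with the constant Forcing = 5.
Albedo = -3CO2 - 2Forcing  [with CO2=4, Forcing=5]  = -22
Uptake = 3CO2 + 3Albedo + 6  [with CO2=4, Albedo=-22]  = -48
Without intervention: Forcing = 3CO2 - 2  [with CO2=4]  = 10; Albedo = -3CO2 - 2Forcing  [with CO2=4, Forcing=10]  = -32; Uptake = 3CO2 + 3Albedo + 6  [with CO2=4, Albedo=-32]  = -78.
Change = -48 − (-78) = 30.

30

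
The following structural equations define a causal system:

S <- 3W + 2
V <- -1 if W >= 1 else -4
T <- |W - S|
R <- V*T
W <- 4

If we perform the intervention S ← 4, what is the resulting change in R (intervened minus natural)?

10

do(S=4) replaces the equation S <- 3W + 2 with the constant S = 4.
T = |W - S|  [with W=4, S=4]  = 0
V = -1 if W >= 1 else -4  [with W=4]  = -1
R = V*T  [with V=-1, T=0]  = 0
Without intervention: S = 3W + 2  [with W=4]  = 14; T = |W - S|  [with W=4, S=14]  = 10; V = -1 if W >= 1 else -4  [with W=4]  = -1; R = V*T  [with V=-1, T=10]  = -10.
Change = 0 − (-10) = 10.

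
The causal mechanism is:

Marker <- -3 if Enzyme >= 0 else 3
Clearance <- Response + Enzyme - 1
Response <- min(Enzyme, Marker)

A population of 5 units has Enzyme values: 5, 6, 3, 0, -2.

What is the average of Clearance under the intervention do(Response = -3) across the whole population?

-1.6

The intervention sets Response=-3 in all 5 units regardless of Enzyme. Recomputing Clearance per unit gives 1, 2, -1, -4, -6; average -1.6.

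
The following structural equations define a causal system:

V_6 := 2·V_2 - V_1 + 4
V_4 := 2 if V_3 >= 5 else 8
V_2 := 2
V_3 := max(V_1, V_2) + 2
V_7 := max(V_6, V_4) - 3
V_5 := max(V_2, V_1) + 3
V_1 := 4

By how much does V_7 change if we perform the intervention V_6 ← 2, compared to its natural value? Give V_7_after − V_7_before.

Intervening sets V_6 = 2 and removes its equation (V_6 := 2·V_2 - V_1 + 4).
V_3 = max(V_1, V_2) + 2  [with V_1=4, V_2=2]  = 6
V_4 = 2 if V_3 >= 5 else 8  [with V_3=6]  = 2
V_7 = max(V_6, V_4) - 3  [with V_6=2, V_4=2]  = -1
Without intervention: V_3 = max(V_1, V_2) + 2  [with V_1=4, V_2=2]  = 6; V_4 = 2 if V_3 >= 5 else 8  [with V_3=6]  = 2; V_6 = 2·V_2 - V_1 + 4  [with V_2=2, V_1=4]  = 4; V_7 = max(V_6, V_4) - 3  [with V_6=4, V_4=2]  = 1.
Change = -1 − 1 = -2.

-2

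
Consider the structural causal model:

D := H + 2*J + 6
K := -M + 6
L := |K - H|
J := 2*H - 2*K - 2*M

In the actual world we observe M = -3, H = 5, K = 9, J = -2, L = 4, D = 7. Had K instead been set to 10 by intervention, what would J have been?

-4

The intervention breaks the incoming arrows to K: K := -M + 6 no longer applies, and K = 10.
J = 2*H - 2*K - 2*M  [with H=5, K=10, M=-3]  = -4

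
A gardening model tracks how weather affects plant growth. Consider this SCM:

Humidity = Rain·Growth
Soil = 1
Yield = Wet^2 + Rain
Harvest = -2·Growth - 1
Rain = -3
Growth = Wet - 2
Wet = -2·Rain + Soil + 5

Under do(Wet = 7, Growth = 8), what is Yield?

Setting Wet = 7, Growth = 8 by intervention discards those variables' equations.
Yield = Wet^2 + Rain  [with Wet=7, Rain=-3]  = 46

46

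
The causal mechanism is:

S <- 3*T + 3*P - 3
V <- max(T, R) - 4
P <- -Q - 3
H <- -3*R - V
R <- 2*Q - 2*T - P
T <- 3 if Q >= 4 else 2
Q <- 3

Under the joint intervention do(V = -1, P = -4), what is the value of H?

Under do(V = -1, P = -4), each intervened variable's structural equation is replaced by its fixed value.
T = 3 if Q >= 4 else 2  [with Q=3]  = 2
R = 2*Q - 2*T - P  [with Q=3, T=2, P=-4]  = 6
H = -3*R - V  [with R=6, V=-1]  = -17

-17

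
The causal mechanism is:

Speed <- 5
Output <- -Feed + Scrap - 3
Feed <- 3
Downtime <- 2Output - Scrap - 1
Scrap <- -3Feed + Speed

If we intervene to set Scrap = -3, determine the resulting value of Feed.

Under do(Scrap=-3), the mechanism Scrap <- -3Feed + Speed is discarded; Scrap is fixed at -3.
Since Feed is not a descendant of the intervened variable, it is unaffected.

3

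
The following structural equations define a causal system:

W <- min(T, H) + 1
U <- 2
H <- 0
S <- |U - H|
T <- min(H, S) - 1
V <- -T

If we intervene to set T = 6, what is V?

-6

Under do(T=6), the mechanism T <- min(H, S) - 1 is discarded; T is fixed at 6.
V = -T  [with T=6]  = -6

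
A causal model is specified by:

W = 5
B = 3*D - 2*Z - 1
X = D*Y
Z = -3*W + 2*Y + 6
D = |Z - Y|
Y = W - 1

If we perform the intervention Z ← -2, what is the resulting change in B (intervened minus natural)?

5

do(Z=-2) replaces the equation Z = -3*W + 2*Y + 6 with the constant Z = -2.
Y = W - 1  [with W=5]  = 4
D = |Z - Y|  [with Z=-2, Y=4]  = 6
B = 3*D - 2*Z - 1  [with D=6, Z=-2]  = 21
Without intervention: Y = W - 1  [with W=5]  = 4; Z = -3*W + 2*Y + 6  [with W=5, Y=4]  = -1; D = |Z - Y|  [with Z=-1, Y=4]  = 5; B = 3*D - 2*Z - 1  [with D=5, Z=-1]  = 16.
Change = 21 − 16 = 5.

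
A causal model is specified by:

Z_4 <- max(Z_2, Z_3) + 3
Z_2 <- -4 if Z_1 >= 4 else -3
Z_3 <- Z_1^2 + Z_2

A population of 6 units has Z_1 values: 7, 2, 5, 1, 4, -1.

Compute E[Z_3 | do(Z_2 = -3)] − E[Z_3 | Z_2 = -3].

14

Under do(Z_2=-3), Z_2's equation is replaced by Z_2=-3 for every unit. Per-unit Z_3: 46, 1, 22, -2, 13, -2. Mean = 13.
Conditioning on Z_2=-3 selects the 3 unit(s) with Z_1 ∈ {2, 1, -1}. Their Z_3 values: 1, -2, -2. Mean = -1.
Difference = 13 − (-1) = 14.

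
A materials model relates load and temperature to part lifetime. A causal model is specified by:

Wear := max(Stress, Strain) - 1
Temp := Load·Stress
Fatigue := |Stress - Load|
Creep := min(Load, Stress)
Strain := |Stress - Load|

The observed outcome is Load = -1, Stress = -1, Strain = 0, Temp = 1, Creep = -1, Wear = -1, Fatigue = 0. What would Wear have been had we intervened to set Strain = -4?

The intervention breaks the incoming arrows to Strain: Strain := |Stress - Load| no longer applies, and Strain = -4.
Wear = max(Stress, Strain) - 1  [with Stress=-1, Strain=-4]  = -2

-2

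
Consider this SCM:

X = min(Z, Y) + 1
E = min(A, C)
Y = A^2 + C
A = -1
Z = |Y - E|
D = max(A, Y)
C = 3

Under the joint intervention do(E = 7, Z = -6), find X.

-5

Setting E = 7, Z = -6 by intervention discards those variables' equations.
Y = A^2 + C  [with A=-1, C=3]  = 4
X = min(Z, Y) + 1  [with Z=-6, Y=4]  = -5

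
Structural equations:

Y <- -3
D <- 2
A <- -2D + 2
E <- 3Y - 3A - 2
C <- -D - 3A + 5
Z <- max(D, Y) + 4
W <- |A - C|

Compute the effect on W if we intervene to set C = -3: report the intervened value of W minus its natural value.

Under do(C=-3), the mechanism C <- -D - 3A + 5 is discarded; C is fixed at -3.
A = -2D + 2  [with D=2]  = -2
W = |A - C|  [with A=-2, C=-3]  = 1
Without intervention: A = -2D + 2  [with D=2]  = -2; C = -D - 3A + 5  [with D=2, A=-2]  = 9; W = |A - C|  [with A=-2, C=9]  = 11.
Change = 1 − 11 = -10.

-10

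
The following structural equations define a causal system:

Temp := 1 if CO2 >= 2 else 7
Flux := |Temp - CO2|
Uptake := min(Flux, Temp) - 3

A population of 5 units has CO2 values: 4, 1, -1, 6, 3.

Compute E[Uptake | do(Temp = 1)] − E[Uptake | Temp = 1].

-0.2

Under do(Temp=1), Temp's equation is replaced by Temp=1 for every unit. Per-unit Uptake: -2, -3, -2, -2, -2. Mean = -2.2.
E[Uptake|Temp=1] averages over only the 3 units with Temp=1 (CO2 = 4, 6, 3): Uptake = -2, -2, -2, mean -2.
Difference = -2.2 − (-2) = -0.2.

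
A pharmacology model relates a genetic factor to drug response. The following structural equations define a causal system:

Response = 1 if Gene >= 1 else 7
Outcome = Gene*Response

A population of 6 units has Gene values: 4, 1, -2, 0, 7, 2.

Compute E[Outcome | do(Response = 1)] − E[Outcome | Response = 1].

Under do(Response=1), Response's equation is replaced by Response=1 for every unit. Per-unit Outcome: 4, 1, -2, 0, 7, 2. Mean = 2.
Conditioning on Response=1 selects the 4 unit(s) with Gene ∈ {4, 1, 7, 2}. Their Outcome values: 4, 1, 7, 2. Mean = 3.5.
Difference = 2 − 3.5 = -1.5.

-1.5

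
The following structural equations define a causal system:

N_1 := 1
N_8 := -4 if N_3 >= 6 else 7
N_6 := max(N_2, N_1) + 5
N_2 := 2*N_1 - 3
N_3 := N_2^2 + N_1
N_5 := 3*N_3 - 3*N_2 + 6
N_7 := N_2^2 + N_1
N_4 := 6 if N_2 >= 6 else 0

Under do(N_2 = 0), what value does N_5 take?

do(N_2=0) replaces the equation N_2 := 2*N_1 - 3 with the constant N_2 = 0.
N_3 = N_2^2 + N_1  [with N_2=0, N_1=1]  = 1
N_5 = 3*N_3 - 3*N_2 + 6  [with N_3=1, N_2=0]  = 9

9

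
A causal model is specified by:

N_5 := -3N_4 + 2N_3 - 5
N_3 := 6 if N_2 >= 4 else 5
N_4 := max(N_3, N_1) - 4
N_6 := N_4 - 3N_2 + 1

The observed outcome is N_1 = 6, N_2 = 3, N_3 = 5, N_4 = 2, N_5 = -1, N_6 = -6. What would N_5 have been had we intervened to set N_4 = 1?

Intervening sets N_4 = 1 and removes its equation (N_4 := max(N_3, N_1) - 4).
N_3 = 6 if N_2 >= 4 else 5  [with N_2=3]  = 5
N_5 = -3N_4 + 2N_3 - 5  [with N_4=1, N_3=5]  = 2

2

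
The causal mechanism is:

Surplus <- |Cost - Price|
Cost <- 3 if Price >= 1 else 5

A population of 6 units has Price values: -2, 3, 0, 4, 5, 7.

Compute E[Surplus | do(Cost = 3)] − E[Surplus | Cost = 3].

Under do(Cost=3), Cost's equation is replaced by Cost=3 for every unit. Per-unit Surplus: 5, 0, 3, 1, 2, 4. Mean = 2.5.
Observing Cost=3 restricts to units where Cost's equation naturally yields 3: Price ∈ {3, 4, 5, 7}. In that subpopulation Surplus = 0, 1, 2, 4, mean 1.75.
Difference = 2.5 − 1.75 = 0.75.

0.75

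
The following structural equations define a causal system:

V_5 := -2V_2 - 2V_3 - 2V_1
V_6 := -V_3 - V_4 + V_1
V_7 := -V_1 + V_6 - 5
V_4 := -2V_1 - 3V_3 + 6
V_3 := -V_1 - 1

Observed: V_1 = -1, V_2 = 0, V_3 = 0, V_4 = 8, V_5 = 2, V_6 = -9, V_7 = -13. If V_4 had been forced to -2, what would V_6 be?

Under do(V_4=-2), the mechanism V_4 := -2V_1 - 3V_3 + 6 is discarded; V_4 is fixed at -2.
V_3 = -V_1 - 1  [with V_1=-1]  = 0
V_6 = -V_3 - V_4 + V_1  [with V_3=0, V_4=-2, V_1=-1]  = 1

1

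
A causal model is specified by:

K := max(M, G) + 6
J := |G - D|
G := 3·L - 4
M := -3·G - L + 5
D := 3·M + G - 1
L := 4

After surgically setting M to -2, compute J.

7

The intervention breaks the incoming arrows to M: M := -3·G - L + 5 no longer applies, and M = -2.
G = 3·L - 4  [with L=4]  = 8
D = 3·M + G - 1  [with M=-2, G=8]  = 1
J = |G - D|  [with G=8, D=1]  = 7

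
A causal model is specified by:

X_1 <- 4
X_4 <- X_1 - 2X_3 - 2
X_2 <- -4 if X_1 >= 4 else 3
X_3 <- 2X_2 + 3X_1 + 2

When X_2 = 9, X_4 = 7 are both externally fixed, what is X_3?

The joint intervention fixes X_2 = 9, X_4 = 7, removing each variable's own equation.
X_3 = 2X_2 + 3X_1 + 2  [with X_2=9, X_1=4]  = 32

32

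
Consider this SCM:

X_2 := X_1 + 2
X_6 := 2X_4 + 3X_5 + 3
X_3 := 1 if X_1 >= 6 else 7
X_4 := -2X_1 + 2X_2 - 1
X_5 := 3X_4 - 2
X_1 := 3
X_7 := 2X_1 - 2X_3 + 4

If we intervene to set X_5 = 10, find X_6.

The intervention breaks the incoming arrows to X_5: X_5 := 3X_4 - 2 no longer applies, and X_5 = 10.
X_2 = X_1 + 2  [with X_1=3]  = 5
X_4 = -2X_1 + 2X_2 - 1  [with X_1=3, X_2=5]  = 3
X_6 = 2X_4 + 3X_5 + 3  [with X_4=3, X_5=10]  = 39

39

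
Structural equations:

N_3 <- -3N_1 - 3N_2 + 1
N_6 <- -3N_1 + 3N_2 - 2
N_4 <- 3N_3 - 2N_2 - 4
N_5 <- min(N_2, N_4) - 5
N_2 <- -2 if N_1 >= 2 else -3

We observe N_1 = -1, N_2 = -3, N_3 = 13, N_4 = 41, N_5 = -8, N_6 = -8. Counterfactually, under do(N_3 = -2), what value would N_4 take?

The intervention breaks the incoming arrows to N_3: N_3 <- -3N_1 - 3N_2 + 1 no longer applies, and N_3 = -2.
N_2 = -2 if N_1 >= 2 else -3  [with N_1=-1]  = -3
N_4 = 3N_3 - 2N_2 - 4  [with N_3=-2, N_2=-3]  = -4

-4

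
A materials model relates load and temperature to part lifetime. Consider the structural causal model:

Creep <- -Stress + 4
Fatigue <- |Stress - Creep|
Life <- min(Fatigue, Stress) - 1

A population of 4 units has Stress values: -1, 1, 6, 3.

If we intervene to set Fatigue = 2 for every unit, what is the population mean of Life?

Every unit gets Fatigue=2 under the intervention. Life values become -2, 0, 1, 1; E[Life|do(Fatigue=2)] = 0.

0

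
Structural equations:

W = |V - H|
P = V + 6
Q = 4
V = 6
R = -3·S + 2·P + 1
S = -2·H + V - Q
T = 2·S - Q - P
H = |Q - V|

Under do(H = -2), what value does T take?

The intervention breaks the incoming arrows to H: H = |Q - V| no longer applies, and H = -2.
S = -2·H + V - Q  [with H=-2, V=6, Q=4]  = 6
P = V + 6  [with V=6]  = 12
T = 2·S - Q - P  [with S=6, Q=4, P=12]  = -4

-4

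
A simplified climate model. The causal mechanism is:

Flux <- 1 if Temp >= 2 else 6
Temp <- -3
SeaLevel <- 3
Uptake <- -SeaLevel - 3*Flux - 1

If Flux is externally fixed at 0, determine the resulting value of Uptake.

The intervention breaks the incoming arrows to Flux: Flux <- 1 if Temp >= 2 else 6 no longer applies, and Flux = 0.
Uptake = -SeaLevel - 3*Flux - 1  [with SeaLevel=3, Flux=0]  = -4

-4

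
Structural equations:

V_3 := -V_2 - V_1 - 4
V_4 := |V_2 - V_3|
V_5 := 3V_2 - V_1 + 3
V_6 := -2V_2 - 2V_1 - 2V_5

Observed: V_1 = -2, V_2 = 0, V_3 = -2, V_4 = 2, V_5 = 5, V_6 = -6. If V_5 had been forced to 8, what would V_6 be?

The intervention breaks the incoming arrows to V_5: V_5 := 3V_2 - V_1 + 3 no longer applies, and V_5 = 8.
V_6 = -2V_2 - 2V_1 - 2V_5  [with V_2=0, V_1=-2, V_5=8]  = -12

-12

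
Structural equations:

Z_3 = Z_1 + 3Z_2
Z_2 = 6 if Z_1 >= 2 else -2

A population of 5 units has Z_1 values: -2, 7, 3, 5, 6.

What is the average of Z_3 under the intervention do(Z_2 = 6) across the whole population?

Every unit gets Z_2=6 under the intervention. Z_3 values become 16, 25, 21, 23, 24; E[Z_3|do(Z_2=6)] = 21.8.

21.8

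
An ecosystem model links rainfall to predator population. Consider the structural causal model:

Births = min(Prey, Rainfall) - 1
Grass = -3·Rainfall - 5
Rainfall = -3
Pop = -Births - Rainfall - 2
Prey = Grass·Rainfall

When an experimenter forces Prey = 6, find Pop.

do(Prey=6) replaces the equation Prey = Grass·Rainfall with the constant Prey = 6.
Births = min(Prey, Rainfall) - 1  [with Prey=6, Rainfall=-3]  = -4
Pop = -Births - Rainfall - 2  [with Births=-4, Rainfall=-3]  = 5

5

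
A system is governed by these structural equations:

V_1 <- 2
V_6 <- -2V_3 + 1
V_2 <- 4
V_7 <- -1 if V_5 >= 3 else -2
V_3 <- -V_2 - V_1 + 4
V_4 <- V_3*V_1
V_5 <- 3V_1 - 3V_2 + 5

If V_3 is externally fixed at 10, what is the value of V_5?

-1

do(V_3=10) replaces the equation V_3 <- -V_2 - V_1 + 4 with the constant V_3 = 10.
V_5 is not downstream of the intervention, so its value is determined by the original equations.
V_5 = 3V_1 - 3V_2 + 5  [with V_1=2, V_2=4]  = -1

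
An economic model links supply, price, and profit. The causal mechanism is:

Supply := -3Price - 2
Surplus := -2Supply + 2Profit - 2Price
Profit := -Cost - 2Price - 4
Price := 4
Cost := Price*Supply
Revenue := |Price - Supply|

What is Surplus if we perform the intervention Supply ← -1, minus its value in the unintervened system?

Under do(Supply=-1), the mechanism Supply := -3Price - 2 is discarded; Supply is fixed at -1.
Cost = Price*Supply  [with Price=4, Supply=-1]  = -4
Profit = -Cost - 2Price - 4  [with Cost=-4, Price=4]  = -8
Surplus = -2Supply + 2Profit - 2Price  [with Supply=-1, Profit=-8, Price=4]  = -22
Without intervention: Supply = -3Price - 2  [with Price=4]  = -14; Cost = Price*Supply  [with Price=4, Supply=-14]  = -56; Profit = -Cost - 2Price - 4  [with Cost=-56, Price=4]  = 44; Surplus = -2Supply + 2Profit - 2Price  [with Supply=-14, Profit=44, Price=4]  = 108.
Change = -22 − 108 = -130.

-130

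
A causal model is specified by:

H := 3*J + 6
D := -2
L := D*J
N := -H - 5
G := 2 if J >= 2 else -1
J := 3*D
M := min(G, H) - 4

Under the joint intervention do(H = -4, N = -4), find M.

Setting H = -4, N = -4 by intervention discards those variables' equations.
J = 3*D  [with D=-2]  = -6
G = 2 if J >= 2 else -1  [with J=-6]  = -1
M = min(G, H) - 4  [with G=-1, H=-4]  = -8

-8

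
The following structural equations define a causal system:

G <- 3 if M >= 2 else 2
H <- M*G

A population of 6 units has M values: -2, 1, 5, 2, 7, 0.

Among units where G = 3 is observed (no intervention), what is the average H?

14

E[H|G=3] averages over only the 3 units with G=3 (M = 5, 2, 7): H = 15, 6, 21, mean 14.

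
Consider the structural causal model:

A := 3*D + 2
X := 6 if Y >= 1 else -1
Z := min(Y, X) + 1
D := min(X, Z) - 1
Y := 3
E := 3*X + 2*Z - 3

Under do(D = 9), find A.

Under do(D=9), the mechanism D := min(X, Z) - 1 is discarded; D is fixed at 9.
A = 3*D + 2  [with D=9]  = 29

29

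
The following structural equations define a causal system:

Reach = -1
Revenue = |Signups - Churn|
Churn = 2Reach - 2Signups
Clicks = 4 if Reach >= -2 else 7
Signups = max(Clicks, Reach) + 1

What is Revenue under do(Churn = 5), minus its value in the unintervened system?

Intervening sets Churn = 5 and removes its equation (Churn = 2Reach - 2Signups).
Clicks = 4 if Reach >= -2 else 7  [with Reach=-1]  = 4
Signups = max(Clicks, Reach) + 1  [with Clicks=4, Reach=-1]  = 5
Revenue = |Signups - Churn|  [with Signups=5, Churn=5]  = 0
Without intervention: Clicks = 4 if Reach >= -2 else 7  [with Reach=-1]  = 4; Signups = max(Clicks, Reach) + 1  [with Clicks=4, Reach=-1]  = 5; Churn = 2Reach - 2Signups  [with Reach=-1, Signups=5]  = -12; Revenue = |Signups - Churn|  [with Signups=5, Churn=-12]  = 17.
Change = 0 − 17 = -17.

-17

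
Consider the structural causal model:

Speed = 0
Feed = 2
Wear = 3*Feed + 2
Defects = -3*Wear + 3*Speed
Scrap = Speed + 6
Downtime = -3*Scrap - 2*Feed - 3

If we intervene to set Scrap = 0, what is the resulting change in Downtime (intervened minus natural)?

The intervention breaks the incoming arrows to Scrap: Scrap = Speed + 6 no longer applies, and Scrap = 0.
Downtime = -3*Scrap - 2*Feed - 3  [with Scrap=0, Feed=2]  = -7
Without intervention: Scrap = Speed + 6  [with Speed=0]  = 6; Downtime = -3*Scrap - 2*Feed - 3  [with Scrap=6, Feed=2]  = -25.
Change = -7 − (-25) = 18.

18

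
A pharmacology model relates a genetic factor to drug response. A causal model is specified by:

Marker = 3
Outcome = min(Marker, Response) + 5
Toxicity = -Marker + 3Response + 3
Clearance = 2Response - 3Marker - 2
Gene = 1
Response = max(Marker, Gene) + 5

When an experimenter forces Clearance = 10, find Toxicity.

24

The intervention breaks the incoming arrows to Clearance: Clearance = 2Response - 3Marker - 2 no longer applies, and Clearance = 10.
Since Toxicity is not a descendant of the intervened variable, it is unaffected.
Response = max(Marker, Gene) + 5  [with Marker=3, Gene=1]  = 8
Toxicity = -Marker + 3Response + 3  [with Marker=3, Response=8]  = 24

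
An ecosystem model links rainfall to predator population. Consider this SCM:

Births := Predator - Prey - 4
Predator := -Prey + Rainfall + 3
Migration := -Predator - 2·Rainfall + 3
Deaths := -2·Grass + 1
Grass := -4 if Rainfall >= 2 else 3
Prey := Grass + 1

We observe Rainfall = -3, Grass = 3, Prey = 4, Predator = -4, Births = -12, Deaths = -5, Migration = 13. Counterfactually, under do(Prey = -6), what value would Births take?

8

do(Prey=-6) replaces the equation Prey := Grass + 1 with the constant Prey = -6.
Predator = -Prey + Rainfall + 3  [with Prey=-6, Rainfall=-3]  = 6
Births = Predator - Prey - 4  [with Predator=6, Prey=-6]  = 8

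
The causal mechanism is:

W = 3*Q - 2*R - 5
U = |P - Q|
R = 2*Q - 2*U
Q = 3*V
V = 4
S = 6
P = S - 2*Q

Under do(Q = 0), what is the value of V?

Under do(Q=0), the mechanism Q = 3*V is discarded; Q is fixed at 0.
Since V is not a descendant of the intervened variable, it is unaffected.

4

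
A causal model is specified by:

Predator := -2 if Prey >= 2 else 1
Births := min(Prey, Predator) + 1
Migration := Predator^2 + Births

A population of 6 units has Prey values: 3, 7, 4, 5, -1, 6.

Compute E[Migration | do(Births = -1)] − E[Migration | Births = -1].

-0.5

Every unit gets Births=-1 under the intervention. Migration values become 3, 3, 3, 3, 0, 3; E[Migration|do(Births=-1)] = 2.5.
E[Migration|Births=-1] averages over only the 5 units with Births=-1 (Prey = 3, 7, 4, 5, 6): Migration = 3, 3, 3, 3, 3, mean 3.
Difference = 2.5 − 3 = -0.5.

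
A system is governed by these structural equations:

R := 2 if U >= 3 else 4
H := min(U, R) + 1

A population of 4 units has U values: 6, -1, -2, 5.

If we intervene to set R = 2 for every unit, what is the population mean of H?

1.25

Under do(R=2), R's equation is replaced by R=2 for every unit. Per-unit H: 3, 0, -1, 3. Mean = 1.25.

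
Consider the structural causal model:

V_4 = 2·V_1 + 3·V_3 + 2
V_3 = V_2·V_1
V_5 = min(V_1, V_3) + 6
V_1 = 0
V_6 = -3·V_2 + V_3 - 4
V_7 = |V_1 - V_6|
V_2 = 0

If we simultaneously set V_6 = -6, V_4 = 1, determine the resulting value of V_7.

6

Under do(V_6 = -6, V_4 = 1), each intervened variable's structural equation is replaced by its fixed value.
V_7 = |V_1 - V_6|  [with V_1=0, V_6=-6]  = 6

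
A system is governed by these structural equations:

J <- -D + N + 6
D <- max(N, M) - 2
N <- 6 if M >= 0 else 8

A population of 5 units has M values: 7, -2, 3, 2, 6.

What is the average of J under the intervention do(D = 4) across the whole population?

do(D=4) breaks D's dependence on M. With D=4 fixed, J across the units is 8, 10, 8, 8, 8, mean 8.4.

8.4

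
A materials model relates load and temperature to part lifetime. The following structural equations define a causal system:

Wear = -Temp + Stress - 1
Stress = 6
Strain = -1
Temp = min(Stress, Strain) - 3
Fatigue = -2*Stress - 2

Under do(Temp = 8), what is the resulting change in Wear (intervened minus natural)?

The intervention breaks the incoming arrows to Temp: Temp = min(Stress, Strain) - 3 no longer applies, and Temp = 8.
Wear = -Temp + Stress - 1  [with Temp=8, Stress=6]  = -3
Without intervention: Temp = min(Stress, Strain) - 3  [with Stress=6, Strain=-1]  = -4; Wear = -Temp + Stress - 1  [with Temp=-4, Stress=6]  = 9.
Change = -3 − 9 = -12.

-12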